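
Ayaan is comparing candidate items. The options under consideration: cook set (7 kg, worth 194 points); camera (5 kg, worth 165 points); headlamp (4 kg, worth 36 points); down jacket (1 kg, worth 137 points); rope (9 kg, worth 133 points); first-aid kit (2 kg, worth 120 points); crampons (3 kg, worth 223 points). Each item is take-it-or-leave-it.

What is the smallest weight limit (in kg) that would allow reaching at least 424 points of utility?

6

Minimise kg subject to total utility ≥ 424.
Taking down jacket + first-aid kit + crampons gives 480 (≥ 424) for 6 kg.
No combination under 6 kg hits 424.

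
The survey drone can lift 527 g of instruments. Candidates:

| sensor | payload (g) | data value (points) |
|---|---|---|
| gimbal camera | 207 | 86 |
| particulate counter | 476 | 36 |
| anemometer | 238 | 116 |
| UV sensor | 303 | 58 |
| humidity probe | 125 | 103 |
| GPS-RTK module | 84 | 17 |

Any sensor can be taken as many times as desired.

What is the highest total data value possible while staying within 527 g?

Ranking by ratio (data value/g): humidity probe 0.82, anemometer 0.49, gimbal camera 0.42.
Best packing: 4×humidity probe — 500 g, 412 total.

412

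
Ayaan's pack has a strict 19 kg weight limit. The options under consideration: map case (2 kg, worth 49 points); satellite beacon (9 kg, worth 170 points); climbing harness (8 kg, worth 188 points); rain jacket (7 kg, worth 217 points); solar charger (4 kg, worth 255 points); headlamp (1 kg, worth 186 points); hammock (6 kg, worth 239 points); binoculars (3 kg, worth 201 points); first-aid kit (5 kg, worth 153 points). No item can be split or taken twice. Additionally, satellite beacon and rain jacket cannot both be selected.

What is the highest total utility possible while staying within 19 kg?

Best packing: solar charger + headlamp + hammock + binoculars + first-aid kit — 19 kg, 1034 total.

1034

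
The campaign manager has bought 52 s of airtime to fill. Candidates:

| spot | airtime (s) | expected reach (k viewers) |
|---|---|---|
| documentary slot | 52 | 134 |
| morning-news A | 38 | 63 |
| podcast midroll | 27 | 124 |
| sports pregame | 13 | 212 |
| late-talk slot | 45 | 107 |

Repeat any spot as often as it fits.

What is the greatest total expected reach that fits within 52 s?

848

Density check — sports pregame 16.31, podcast midroll 4.59, documentary slot 2.58 are the best per s.
The ratio ordering already packs tightly: 4×sports pregame, 52 s, 848.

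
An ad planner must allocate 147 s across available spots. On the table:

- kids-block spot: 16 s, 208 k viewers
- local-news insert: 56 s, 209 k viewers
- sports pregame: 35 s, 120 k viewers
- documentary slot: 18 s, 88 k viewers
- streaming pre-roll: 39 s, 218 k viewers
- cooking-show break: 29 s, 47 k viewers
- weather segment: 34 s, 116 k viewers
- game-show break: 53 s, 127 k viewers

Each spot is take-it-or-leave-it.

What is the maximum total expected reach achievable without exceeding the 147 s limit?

755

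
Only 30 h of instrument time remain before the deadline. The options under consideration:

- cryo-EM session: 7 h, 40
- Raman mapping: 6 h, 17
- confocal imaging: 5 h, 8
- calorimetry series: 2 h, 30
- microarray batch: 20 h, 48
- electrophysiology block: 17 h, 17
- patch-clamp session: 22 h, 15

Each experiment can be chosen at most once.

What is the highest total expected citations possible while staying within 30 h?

118

Density check — calorimetry series 15.00, cryo-EM session 5.71, Raman mapping 2.83, microarray batch 2.40 are the best per h.
Greedy by ratio would take cryo-EM session + Raman mapping + confocal imaging + calorimetry series: 20 h used, total 95.
Dropping Raman mapping and confocal imaging frees 11 h; slotting in microarray batch (20 h) lifts the total to 118 at 29 h.
An exhaustive check of the 128 subsets confirms 118.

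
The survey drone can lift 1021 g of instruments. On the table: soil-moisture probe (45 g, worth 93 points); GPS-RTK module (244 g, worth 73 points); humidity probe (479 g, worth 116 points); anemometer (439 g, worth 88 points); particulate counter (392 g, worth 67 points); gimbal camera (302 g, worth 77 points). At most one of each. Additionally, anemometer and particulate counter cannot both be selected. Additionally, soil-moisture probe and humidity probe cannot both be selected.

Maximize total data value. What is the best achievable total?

By data value per g: soil-moisture probe 2.07, GPS-RTK module 0.30, gimbal camera 0.25, humidity probe 0.24 lead.
Soil-moisture probe + GPS-RTK module + particulate counter + gimbal camera uses 983 of the 1021 g and totals 310.
Nothing else feasible within 1021 g beats 310.

310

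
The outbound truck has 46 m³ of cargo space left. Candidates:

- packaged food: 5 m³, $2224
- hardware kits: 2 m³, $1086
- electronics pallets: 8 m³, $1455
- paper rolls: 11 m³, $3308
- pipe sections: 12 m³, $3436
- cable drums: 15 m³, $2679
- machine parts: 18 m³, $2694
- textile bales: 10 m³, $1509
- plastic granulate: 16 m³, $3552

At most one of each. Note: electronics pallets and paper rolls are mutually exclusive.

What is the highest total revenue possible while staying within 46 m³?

13606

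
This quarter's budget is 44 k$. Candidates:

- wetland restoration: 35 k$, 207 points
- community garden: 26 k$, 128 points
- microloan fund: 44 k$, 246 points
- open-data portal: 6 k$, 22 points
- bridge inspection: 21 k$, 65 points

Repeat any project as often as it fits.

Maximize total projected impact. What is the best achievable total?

A density-first pass picks wetland restoration + open-data portal — 229 at 41 k$.
Replace wetland restoration and open-data portal with microloan fund: the trade gains 17 net, giving 246 at 44 k$.
Every other selection either busts 44 k$ or fails to beat 246.

246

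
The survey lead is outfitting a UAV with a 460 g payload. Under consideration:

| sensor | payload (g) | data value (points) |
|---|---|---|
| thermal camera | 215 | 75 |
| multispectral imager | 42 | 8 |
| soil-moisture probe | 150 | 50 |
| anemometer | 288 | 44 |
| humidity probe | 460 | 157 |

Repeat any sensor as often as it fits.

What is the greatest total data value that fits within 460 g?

157

Greedy by ratio would take 2×thermal camera: 430 g used, total 150.
Replace 2×thermal camera with humidity probe: the trade gains 7 net, giving 157 at 460 g.
That's the maximum — no swap from here does better than 157.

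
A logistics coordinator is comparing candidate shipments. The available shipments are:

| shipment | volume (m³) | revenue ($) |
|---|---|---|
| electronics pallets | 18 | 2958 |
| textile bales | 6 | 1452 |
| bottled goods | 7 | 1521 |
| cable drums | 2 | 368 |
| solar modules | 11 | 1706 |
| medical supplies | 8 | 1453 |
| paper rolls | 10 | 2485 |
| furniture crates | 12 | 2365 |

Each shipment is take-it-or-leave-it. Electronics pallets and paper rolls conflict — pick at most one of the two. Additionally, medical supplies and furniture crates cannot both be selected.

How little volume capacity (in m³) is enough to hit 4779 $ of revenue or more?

22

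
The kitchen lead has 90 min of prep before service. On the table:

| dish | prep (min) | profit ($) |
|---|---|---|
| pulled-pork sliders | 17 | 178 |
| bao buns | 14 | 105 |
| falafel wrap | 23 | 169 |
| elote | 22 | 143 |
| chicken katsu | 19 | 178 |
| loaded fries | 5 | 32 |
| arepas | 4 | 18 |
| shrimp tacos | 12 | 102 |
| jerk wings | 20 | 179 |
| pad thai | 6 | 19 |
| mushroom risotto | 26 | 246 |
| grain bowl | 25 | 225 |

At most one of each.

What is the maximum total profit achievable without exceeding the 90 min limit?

Filling by ratio: pulled-pork sliders + chicken katsu + mushroom risotto + grain bowl for 827, with 3 min left unused.
The 19 min tied up in chicken katsu is better spent on jerk wings — total rises to 828 (88 min).

828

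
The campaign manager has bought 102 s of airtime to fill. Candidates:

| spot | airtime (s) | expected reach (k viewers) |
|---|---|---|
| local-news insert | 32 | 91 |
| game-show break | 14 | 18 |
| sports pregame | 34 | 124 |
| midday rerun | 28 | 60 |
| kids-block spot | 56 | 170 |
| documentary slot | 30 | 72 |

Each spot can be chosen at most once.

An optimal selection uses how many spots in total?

2

Best achievable expected reach is 294.
One optimal bundle: sports pregame + kids-block spot (90 s).
Any selection reaching 294 contains exactly 2 spots.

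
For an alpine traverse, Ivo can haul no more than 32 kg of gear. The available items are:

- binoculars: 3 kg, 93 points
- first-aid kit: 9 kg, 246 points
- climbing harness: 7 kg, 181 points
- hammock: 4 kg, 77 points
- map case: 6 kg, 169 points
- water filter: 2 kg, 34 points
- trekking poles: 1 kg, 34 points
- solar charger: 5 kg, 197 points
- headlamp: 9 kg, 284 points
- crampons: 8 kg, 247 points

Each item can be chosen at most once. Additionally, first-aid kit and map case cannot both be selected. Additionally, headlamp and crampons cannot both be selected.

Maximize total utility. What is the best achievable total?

964

By utility per kg: solar charger 39.40, trekking poles 34.00, headlamp 31.56 lead.
Best packing: binoculars + first-aid kit + climbing harness + solar charger + crampons — 32 kg, 964 total.
Nothing else feasible within 32 kg beats 964.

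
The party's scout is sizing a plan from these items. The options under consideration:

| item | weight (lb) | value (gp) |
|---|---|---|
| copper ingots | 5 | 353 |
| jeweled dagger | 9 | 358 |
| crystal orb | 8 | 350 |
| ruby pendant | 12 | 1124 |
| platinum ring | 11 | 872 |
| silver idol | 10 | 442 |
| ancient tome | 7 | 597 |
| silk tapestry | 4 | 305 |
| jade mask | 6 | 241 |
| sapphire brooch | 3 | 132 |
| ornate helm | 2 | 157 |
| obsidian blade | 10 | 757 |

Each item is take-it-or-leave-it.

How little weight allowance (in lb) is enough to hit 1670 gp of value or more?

19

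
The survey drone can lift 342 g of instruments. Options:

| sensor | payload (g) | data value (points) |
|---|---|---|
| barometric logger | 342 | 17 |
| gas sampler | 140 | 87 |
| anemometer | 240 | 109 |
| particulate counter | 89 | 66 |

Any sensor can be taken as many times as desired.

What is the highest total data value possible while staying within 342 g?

By data value per g: particulate counter 0.74, gas sampler 0.62, anemometer 0.45, barometric logger 0.05 lead.
Filling by ratio: 3×particulate counter for 198, with 75 g left unused.
Replace particulate counter with gas sampler: the trade gains 21 net, giving 219 at 318 g.
Nothing else within 342 g beats 219.

219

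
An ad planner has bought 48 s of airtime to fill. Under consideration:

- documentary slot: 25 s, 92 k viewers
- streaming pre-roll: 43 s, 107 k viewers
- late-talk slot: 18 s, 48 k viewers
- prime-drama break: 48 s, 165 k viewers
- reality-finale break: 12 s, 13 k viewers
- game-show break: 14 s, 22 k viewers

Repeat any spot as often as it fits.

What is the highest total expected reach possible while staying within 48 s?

165

By expected reach per s: documentary slot 3.68, prime-drama break 3.44, late-talk slot 2.67, streaming pre-roll 2.49 lead.
The ratio heuristic lands on documentary slot + late-talk slot (140) but leaves 5 s idle.
Dropping documentary slot and late-talk slot frees 43 s; slotting in prime-drama break (48 s) lifts the total to 165 at 48 s.
No other feasible combination exceeds 165.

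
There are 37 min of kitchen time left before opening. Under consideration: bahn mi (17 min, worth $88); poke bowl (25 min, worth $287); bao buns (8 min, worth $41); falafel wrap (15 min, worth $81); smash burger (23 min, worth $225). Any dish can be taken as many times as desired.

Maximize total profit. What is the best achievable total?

Best packing: poke bowl + bao buns — 33 min, 328 total.
No other feasible combination exceeds 328.

328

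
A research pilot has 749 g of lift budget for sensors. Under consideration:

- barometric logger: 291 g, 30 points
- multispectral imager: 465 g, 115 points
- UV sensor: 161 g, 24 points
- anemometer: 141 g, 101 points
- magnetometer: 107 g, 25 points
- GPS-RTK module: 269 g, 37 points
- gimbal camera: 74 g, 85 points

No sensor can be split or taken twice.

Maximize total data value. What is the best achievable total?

Ranking by ratio (data value/g): gimbal camera 1.15, anemometer 0.72, multispectral imager 0.25, magnetometer 0.23.
Taking multispectral imager + anemometer + gimbal camera: 680 g used, 301 in data value.
An exhaustive check of the 128 subsets confirms 301.

301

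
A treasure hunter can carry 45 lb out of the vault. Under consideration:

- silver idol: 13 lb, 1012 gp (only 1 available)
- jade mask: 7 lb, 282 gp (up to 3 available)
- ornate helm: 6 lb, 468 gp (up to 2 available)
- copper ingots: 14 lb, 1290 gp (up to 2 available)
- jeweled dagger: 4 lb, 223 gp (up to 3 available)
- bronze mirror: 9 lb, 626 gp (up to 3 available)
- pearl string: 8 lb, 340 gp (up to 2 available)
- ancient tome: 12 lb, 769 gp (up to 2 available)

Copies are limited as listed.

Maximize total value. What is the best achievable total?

3815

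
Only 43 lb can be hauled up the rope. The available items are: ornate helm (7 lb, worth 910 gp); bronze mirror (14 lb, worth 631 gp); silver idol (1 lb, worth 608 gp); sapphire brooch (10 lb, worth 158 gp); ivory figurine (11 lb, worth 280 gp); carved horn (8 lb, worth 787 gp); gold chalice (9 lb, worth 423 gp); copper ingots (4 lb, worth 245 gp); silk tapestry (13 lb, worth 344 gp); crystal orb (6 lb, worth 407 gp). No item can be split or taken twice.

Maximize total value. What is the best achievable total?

Greedy by ratio would take ornate helm + silver idol + carved horn + gold chalice + copper ingots + crystal orb: 35 lb used, total 3380.
Replace crystal orb with bronze mirror: the trade gains 224 net, giving 3604 at 43 lb.
Runner-up ornate helm + bronze mirror + silver idol + carved horn + copper ingots + crystal orb tops out at 3588.

3604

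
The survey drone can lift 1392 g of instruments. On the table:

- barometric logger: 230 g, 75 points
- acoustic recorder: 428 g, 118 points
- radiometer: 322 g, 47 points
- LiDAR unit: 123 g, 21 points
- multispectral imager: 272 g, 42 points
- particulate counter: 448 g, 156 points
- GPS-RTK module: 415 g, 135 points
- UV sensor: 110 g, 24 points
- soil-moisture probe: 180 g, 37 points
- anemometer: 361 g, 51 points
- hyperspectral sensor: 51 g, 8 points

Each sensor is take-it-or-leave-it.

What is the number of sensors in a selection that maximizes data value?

5

Best achievable data value is 427.
For example barometric logger + particulate counter + GPS-RTK module + UV sensor + soil-moisture probe achieves it, using 1383 g.
Any selection reaching 427 contains exactly 5 sensors.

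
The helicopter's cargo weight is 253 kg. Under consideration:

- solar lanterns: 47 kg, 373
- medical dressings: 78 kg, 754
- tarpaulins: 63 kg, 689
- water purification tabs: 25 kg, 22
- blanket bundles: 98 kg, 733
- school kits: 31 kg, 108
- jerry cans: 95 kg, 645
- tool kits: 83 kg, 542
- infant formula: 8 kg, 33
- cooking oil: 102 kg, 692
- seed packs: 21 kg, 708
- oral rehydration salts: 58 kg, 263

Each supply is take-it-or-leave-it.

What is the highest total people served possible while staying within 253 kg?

Density check — seed packs 33.71, tarpaulins 10.94, medical dressings 9.67, solar lanterns 7.94 are the best per kg.
Taking the top-ratio supplies first gives solar lanterns + medical dressings + tarpaulins + school kits + infant formula + seed packs for 2665 (248 kg).
Dropping solar lanterns and school kits frees 78 kg; slotting in tool kits (83 kg) lifts the total to 2726 at 253 kg.
No other feasible combination exceeds 2726.

2726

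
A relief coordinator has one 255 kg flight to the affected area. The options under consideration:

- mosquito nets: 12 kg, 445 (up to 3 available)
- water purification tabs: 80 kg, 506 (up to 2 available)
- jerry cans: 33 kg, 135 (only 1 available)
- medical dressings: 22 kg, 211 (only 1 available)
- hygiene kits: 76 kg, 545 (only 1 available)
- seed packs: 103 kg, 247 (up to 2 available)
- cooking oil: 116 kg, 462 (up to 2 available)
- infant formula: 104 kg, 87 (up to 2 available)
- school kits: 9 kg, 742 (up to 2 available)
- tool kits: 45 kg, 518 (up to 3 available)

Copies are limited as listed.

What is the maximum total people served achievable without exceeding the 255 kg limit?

The ratio ordering already packs tightly: 3×mosquito nets + jerry cans + medical dressings + 2×school kits + 3×tool kits, 244 kg, 4719.

4719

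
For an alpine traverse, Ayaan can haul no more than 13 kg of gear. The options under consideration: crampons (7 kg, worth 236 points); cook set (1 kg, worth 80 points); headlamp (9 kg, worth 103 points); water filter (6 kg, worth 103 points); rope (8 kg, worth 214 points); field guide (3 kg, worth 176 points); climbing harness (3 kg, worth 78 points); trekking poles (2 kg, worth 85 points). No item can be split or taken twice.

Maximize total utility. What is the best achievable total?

577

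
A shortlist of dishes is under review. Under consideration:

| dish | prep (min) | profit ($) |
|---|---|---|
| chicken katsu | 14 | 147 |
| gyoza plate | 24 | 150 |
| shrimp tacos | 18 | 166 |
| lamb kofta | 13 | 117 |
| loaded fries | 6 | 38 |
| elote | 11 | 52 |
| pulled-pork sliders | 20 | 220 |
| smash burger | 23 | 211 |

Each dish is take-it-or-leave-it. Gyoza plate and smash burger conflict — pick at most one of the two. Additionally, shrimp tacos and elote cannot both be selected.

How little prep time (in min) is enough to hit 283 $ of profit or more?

31

Look for the lowest-prep combination reaching 283.
shrimp tacos + lamb kofta: 283 profit at 31 min.
Any bundle with less than 31 min falls short of 283.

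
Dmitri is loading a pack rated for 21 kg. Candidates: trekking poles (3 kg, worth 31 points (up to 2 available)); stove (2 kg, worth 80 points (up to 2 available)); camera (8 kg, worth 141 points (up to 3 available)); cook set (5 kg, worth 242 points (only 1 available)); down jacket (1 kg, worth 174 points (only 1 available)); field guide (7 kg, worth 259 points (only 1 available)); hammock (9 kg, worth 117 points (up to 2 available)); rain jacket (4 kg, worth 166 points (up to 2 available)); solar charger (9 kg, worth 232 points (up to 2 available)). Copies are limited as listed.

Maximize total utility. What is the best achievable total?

Density check — down jacket 174.00, cook set 48.40, rain jacket 41.50 are the best per kg.
A density-first pass picks trekking poles + 2×stove + cook set + down jacket + 2×rain jacket — 939 at 21 kg.
The 7 kg tied up in trekking poles and 2×stove is better spent on field guide — total rises to 1007 (21 kg).
No other feasible combination exceeds 1007.

1007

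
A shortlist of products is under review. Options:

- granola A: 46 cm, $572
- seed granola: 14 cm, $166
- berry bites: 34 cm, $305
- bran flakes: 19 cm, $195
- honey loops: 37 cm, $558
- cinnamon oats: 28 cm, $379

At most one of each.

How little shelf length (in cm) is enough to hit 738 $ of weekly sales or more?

56

Look for the lowest-shelf combination reaching 738.
Taking bran flakes + honey loops gives 753 (≥ 738) for 56 cm.
Below 56 cm the best achievable stays under 738.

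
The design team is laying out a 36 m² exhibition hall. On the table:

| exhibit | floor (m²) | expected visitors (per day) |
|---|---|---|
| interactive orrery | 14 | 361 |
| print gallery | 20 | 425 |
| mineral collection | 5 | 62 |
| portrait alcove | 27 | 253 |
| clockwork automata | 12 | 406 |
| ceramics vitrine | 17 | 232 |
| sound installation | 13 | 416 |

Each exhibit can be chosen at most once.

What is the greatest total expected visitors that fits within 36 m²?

Best packing: mineral collection + clockwork automata + sound installation — 30 m², 884 total.

884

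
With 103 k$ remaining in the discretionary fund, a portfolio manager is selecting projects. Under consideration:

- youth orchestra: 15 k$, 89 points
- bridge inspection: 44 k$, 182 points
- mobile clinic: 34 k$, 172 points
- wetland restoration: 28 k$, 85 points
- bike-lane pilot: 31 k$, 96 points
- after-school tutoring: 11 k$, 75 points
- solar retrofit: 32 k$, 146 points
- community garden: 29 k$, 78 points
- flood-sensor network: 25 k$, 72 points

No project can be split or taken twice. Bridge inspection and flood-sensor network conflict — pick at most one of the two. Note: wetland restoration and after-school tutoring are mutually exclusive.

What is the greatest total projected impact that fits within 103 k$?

Taking the top-ratio projects first gives youth orchestra + mobile clinic + after-school tutoring + solar retrofit for 482 (92 k$).
The 34 k$ tied up in mobile clinic is better spent on bridge inspection — total rises to 492 (102 k$).

492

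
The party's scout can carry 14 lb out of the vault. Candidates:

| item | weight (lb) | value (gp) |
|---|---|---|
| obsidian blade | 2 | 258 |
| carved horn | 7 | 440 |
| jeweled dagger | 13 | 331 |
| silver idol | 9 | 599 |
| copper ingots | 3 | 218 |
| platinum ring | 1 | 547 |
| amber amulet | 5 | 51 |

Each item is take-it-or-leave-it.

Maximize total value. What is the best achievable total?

1463

The ratio ordering already packs tightly: obsidian blade + carved horn + copper ingots + platinum ring, 13 lb, 1463.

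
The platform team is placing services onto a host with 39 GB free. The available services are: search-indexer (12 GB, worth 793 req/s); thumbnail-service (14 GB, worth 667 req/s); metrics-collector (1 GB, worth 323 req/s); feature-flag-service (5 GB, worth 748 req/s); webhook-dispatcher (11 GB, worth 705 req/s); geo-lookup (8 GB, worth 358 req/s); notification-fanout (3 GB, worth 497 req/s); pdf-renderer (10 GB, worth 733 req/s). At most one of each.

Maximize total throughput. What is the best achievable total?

3452

Taking search-indexer + metrics-collector + feature-flag-service + geo-lookup + notification-fanout + pdf-renderer: 39 GB used, 3452 in throughput.
The closest alternative, metrics-collector + feature-flag-service + webhook-dispatcher + geo-lookup + notification-fanout + pdf-renderer, reaches only 3364.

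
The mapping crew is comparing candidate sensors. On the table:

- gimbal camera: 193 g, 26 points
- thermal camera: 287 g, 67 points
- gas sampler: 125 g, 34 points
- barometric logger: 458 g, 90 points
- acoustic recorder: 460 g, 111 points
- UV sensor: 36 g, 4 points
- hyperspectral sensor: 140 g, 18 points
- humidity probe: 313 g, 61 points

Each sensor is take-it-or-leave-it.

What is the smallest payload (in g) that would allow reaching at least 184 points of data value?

870

Need the lightest bundle worth ≥ 184.
thermal camera + gas sampler + barometric logger: 191 data value at 870 g.
No combination under 870 g hits 184.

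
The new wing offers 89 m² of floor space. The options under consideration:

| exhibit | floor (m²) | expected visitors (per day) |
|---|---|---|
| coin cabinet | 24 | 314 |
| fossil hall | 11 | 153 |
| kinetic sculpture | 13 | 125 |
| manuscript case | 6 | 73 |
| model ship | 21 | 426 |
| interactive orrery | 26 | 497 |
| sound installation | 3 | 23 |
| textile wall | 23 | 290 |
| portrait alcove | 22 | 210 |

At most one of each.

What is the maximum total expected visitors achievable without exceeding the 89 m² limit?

1463

Best packing: coin cabinet + fossil hall + manuscript case + model ship + interactive orrery — 88 m², 1463 total.
The spare 1 m² is too small for any remaining exhibit, and no exchange beats 1463.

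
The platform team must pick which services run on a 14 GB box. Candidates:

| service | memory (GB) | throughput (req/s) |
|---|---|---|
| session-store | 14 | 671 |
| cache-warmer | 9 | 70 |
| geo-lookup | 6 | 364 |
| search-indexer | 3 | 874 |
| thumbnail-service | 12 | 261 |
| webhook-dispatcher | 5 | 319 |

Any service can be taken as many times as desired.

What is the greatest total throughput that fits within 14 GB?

Density check — search-indexer 291.33, webhook-dispatcher 63.80, geo-lookup 60.67, session-store 47.93 are the best per GB.
Best packing: 4×search-indexer — 12 GB, 3496 total.
Every other selection either busts 14 GB or fails to beat 3496.

3496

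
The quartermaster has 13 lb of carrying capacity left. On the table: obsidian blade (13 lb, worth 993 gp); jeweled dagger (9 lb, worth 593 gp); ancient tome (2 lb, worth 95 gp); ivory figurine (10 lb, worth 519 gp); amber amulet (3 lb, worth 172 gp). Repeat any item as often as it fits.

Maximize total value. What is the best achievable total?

The ratio ordering already packs tightly: obsidian blade, 13 lb, 993.
No other feasible combination exceeds 993.

993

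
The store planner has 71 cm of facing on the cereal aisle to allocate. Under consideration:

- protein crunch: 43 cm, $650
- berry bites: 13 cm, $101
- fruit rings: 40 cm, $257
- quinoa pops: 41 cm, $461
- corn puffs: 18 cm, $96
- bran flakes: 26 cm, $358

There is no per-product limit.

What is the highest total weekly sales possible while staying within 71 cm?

1008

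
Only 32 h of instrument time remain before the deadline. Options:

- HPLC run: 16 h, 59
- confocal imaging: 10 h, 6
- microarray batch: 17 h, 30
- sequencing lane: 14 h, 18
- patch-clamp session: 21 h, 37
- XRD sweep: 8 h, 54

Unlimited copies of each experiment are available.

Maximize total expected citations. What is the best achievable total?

Density check — XRD sweep 6.75, HPLC run 3.69, microarray batch 1.76 are the best per h.
The ratio ordering already packs tightly: 4×XRD sweep, 32 h, 216.
Every other selection either busts 32 h or fails to beat 216.

216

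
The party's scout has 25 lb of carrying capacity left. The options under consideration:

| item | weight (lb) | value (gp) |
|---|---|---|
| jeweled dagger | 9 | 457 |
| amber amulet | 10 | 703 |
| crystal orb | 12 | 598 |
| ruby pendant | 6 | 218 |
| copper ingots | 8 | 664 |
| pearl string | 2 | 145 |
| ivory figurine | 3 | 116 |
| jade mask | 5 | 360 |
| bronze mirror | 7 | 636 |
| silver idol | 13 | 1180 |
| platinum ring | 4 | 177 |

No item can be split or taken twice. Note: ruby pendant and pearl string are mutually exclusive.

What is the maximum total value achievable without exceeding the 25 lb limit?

Taking the top-ratio items first gives pearl string + ivory figurine + bronze mirror + silver idol for 2077 (25 lb).
Replace pearl string and ivory figurine with jade mask: the trade gains 99 net, giving 2176 at 25 lb.
That's the maximum — no feasible swap from here does better than 2176.

2176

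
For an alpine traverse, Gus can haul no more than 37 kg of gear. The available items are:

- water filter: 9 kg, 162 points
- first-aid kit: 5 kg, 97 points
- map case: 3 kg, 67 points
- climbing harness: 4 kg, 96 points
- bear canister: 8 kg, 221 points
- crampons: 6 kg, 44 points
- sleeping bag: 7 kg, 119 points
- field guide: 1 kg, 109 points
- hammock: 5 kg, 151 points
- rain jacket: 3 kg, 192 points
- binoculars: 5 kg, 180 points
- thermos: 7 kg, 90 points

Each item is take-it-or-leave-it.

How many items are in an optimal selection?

8

The maximum utility within 37 kg is 1136.
For example first-aid kit + map case + bear canister + sleeping bag + field guide + hammock + rain jacket + binoculars achieves it, using 37 kg.
All optima have 8 items.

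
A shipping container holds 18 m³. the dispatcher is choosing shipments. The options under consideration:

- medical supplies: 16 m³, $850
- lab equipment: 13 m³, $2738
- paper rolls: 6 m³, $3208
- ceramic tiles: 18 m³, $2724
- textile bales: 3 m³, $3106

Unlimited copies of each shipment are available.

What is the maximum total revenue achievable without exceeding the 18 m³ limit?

Best packing: 6×textile bales — 18 m³, 18636 total.

18636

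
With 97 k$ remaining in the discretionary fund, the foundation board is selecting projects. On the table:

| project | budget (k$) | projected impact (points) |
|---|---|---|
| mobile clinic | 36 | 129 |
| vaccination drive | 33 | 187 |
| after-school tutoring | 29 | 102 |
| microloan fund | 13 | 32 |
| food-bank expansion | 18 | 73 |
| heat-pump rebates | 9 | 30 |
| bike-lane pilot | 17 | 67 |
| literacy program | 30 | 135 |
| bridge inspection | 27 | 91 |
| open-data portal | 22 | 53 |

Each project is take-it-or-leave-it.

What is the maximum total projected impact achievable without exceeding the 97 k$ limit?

429

Filling by ratio: vaccination drive + food-bank expansion + heat-pump rebates + literacy program for 425, with 7 k$ left unused.
The 39 k$ tied up in heat-pump rebates and literacy program is better spent on after-school tutoring + bike-lane pilot — total rises to 429 (97 k$).
Next best is vaccination drive + microloan fund + food-bank expansion + literacy program at 427 (94 k$) — short by 2.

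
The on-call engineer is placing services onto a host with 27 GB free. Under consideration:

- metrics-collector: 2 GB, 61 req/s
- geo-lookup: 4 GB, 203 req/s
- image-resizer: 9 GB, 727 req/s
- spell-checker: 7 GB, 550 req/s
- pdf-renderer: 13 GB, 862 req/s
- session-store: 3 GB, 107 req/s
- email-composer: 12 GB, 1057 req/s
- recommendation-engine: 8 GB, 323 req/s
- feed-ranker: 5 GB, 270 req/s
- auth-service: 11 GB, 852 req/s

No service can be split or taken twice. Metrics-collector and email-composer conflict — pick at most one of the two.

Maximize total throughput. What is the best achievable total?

2129

Density check — email-composer 88.08, image-resizer 80.78, spell-checker 78.57, auth-service 77.45 are the best per GB.
Taking the top-ratio services first gives image-resizer + email-composer + feed-ranker for 2054 (26 GB).
Dropping email-composer and feed-ranker frees 17 GB; slotting in spell-checker + auth-service (18 GB) lifts the total to 2129 at 27 GB.
Every other selection either busts 27 GB or breaks a pairing rule or fails to beat 2129.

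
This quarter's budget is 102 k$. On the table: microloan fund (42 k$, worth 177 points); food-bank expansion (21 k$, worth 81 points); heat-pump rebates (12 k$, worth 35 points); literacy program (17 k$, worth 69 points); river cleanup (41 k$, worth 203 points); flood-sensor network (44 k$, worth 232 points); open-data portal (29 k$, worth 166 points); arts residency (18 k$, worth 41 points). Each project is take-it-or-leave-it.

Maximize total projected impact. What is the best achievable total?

Greedy by ratio would take heat-pump rebates + literacy program + flood-sensor network + open-data portal: 102 k$ used, total 502.
Replace heat-pump rebates and open-data portal with river cleanup: the trade gains 2 net, giving 504 at 102 k$.

504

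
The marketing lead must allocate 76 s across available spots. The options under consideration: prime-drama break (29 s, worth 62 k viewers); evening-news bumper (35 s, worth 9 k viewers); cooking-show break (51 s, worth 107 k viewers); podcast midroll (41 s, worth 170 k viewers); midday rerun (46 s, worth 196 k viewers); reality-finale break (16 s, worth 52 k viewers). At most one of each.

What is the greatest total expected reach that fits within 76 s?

Greedy by ratio would take midday rerun + reality-finale break: 62 s used, total 248.
The 16 s tied up in reality-finale break is better spent on prime-drama break — total rises to 258 (75 s).
No other feasible combination exceeds 258.

258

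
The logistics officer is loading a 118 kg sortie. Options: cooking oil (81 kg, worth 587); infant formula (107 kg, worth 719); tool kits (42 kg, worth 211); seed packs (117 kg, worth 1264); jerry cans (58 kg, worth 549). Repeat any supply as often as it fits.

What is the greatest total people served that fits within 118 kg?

1264

Seed packs uses 117 of the 118 kg and totals 1264.
Every other selection either busts 118 kg or fails to beat 1264.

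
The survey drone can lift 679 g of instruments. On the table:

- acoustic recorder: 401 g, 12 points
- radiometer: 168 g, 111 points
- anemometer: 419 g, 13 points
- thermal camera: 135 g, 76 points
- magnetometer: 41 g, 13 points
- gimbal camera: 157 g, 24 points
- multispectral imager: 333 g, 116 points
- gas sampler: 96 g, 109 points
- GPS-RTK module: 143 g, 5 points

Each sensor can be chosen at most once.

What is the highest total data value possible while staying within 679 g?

349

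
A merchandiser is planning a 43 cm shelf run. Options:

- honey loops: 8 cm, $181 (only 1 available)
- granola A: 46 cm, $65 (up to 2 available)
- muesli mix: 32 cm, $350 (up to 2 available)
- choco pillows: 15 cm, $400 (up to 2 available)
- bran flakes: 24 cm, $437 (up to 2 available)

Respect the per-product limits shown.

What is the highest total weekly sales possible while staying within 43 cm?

Ranking by ratio (weekly sales/cm): choco pillows 26.67, honey loops 22.62, bran flakes 18.21.
Honey loops + 2×choco pillows uses 38 of the 43 cm and totals 981.

981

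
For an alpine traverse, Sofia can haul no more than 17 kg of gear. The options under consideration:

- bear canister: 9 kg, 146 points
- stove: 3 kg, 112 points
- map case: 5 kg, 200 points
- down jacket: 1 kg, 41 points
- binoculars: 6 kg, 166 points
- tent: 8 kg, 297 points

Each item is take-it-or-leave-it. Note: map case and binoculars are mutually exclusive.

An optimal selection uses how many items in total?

The maximum utility within 17 kg is 650.
For example stove + map case + down jacket + tent achieves it, using 17 kg.
Every optimal selection uses 4 items.

4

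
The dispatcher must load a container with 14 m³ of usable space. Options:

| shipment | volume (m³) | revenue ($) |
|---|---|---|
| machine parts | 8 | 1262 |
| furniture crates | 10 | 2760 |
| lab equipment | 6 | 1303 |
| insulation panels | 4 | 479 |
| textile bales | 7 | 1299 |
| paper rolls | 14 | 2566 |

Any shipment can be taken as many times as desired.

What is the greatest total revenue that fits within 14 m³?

3239

Density check — furniture crates 276.00, lab equipment 217.17, textile bales 185.57, paper rolls 183.29 are the best per m³.
Taking furniture crates + insulation panels: 14 m³ used, 3239 in revenue.
Nothing else within 14 m³ beats 3239.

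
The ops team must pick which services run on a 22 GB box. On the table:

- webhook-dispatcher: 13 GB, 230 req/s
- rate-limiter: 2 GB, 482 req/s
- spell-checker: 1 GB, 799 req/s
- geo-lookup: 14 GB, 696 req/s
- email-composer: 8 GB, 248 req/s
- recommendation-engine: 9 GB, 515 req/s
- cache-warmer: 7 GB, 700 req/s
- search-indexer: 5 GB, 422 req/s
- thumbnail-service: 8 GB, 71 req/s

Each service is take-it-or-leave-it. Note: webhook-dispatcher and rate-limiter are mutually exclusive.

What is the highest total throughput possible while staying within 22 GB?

2496

Ranking by ratio (throughput/GB): spell-checker 799.00, rate-limiter 241.00, cache-warmer 100.00, search-indexer 84.40.
Greedy by ratio would take rate-limiter + spell-checker + cache-warmer + search-indexer: 15 GB used, total 2403.
Replace search-indexer with recommendation-engine: the trade gains 93 net, giving 2496 at 19 GB.
The closest alternative, spell-checker + recommendation-engine + cache-warmer + search-indexer, reaches only 2436.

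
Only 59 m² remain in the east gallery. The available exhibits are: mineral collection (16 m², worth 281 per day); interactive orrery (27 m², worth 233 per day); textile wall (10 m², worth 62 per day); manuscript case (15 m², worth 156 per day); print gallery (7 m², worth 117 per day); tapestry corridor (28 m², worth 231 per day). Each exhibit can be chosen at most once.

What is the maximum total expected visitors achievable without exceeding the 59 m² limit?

Filling by ratio: mineral collection + textile wall + manuscript case + print gallery for 616, with 11 m² left unused.
The 17 m² tied up in textile wall and print gallery is better spent on interactive orrery — total rises to 670 (58 m²).
Every other selection either busts 59 m² or fails to beat 670.

670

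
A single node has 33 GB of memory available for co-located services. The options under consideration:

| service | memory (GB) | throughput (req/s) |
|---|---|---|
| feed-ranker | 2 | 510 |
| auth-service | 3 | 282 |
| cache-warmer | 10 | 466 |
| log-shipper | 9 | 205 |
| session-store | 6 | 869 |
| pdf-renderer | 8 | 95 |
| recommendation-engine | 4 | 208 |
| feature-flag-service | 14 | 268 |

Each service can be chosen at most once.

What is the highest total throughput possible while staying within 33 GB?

Taking feed-ranker + auth-service + cache-warmer + session-store + pdf-renderer + recommendation-engine: 33 GB used, 2430 in throughput.
No other feasible combination exceeds 2430.

2430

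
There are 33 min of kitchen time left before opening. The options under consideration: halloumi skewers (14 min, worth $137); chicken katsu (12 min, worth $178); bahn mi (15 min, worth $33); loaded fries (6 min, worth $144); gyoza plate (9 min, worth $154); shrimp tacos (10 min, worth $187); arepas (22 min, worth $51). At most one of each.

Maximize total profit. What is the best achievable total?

519

The ratio heuristic lands on loaded fries + gyoza plate + shrimp tacos (485) but leaves 8 min idle.
Replace loaded fries with chicken katsu: the trade gains 34 net, giving 519 at 31 min.
The closest alternative, chicken katsu + loaded fries + shrimp tacos, reaches only 509.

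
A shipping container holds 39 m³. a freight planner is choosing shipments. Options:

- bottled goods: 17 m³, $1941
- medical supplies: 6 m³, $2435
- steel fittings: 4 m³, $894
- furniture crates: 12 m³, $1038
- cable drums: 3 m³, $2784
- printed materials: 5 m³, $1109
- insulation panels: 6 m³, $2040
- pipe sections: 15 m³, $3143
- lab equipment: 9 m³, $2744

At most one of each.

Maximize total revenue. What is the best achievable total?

13146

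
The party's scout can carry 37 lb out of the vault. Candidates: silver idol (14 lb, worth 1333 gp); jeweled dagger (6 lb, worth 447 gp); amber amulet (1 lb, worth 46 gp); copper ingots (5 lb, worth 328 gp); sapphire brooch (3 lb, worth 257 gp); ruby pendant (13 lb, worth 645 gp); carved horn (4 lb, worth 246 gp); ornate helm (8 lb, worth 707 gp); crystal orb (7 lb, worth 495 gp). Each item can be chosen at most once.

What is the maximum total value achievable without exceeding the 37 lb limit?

3120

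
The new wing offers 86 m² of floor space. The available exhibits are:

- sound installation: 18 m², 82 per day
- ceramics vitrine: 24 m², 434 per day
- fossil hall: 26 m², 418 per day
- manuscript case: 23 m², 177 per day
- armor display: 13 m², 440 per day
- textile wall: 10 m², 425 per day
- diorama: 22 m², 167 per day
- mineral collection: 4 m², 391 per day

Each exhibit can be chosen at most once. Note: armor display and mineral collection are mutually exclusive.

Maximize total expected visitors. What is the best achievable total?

1835

Ceramics vitrine + fossil hall + textile wall + diorama + mineral collection uses 86 of the 86 m² and totals 1835.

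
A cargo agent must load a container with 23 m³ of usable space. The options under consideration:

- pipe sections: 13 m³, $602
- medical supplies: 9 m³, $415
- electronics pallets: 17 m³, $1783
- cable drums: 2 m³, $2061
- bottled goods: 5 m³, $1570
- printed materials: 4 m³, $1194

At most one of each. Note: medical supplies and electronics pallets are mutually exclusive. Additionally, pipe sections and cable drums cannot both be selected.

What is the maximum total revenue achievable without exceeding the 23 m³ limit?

By revenue per m³: cable drums 1030.50, bottled goods 314.00, printed materials 298.50 lead.
Medical supplies + cable drums + bottled goods + printed materials uses 20 of the 23 m³ and totals 5240.
An exhaustive check of the 64 subsets confirms 5240.

5240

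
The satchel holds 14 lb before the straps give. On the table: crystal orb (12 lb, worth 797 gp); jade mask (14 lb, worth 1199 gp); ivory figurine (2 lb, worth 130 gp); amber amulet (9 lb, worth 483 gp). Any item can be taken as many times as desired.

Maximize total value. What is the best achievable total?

1199

By value per lb: jade mask 85.64, crystal orb 66.42, ivory figurine 65.00, amber amulet 53.67 lead.
The ratio ordering already packs tightly: jade mask, 14 lb, 1199.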